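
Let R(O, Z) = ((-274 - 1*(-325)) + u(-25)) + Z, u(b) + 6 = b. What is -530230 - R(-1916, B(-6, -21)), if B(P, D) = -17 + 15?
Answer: -530248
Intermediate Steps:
u(b) = -6 + b
B(P, D) = -2
R(O, Z) = 20 + Z (R(O, Z) = ((-274 - 1*(-325)) + (-6 - 25)) + Z = ((-274 + 325) - 31) + Z = (51 - 31) + Z = 20 + Z)
-530230 - R(-1916, B(-6, -21)) = -530230 - (20 - 2) = -530230 - 1*18 = -530230 - 18 = -530248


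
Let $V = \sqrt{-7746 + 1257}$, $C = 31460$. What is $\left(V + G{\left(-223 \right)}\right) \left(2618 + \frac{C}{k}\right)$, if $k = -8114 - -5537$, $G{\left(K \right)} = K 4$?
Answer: $- \frac{5989892392}{2577} + \frac{6715126 i \sqrt{721}}{859} \approx -2.3244 \cdot 10^{6} + 2.0991 \cdot 10^{5} i$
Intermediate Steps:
$G{\left(K \right)} = 4 K$
$k = -2577$ ($k = -8114 + 5537 = -2577$)
$V = 3 i \sqrt{721}$ ($V = \sqrt{-6489} = 3 i \sqrt{721} \approx 80.554 i$)
$\left(V + G{\left(-223 \right)}\right) \left(2618 + \frac{C}{k}\right) = \left(3 i \sqrt{721} + 4 \left(-223\right)\right) \left(2618 + \frac{31460}{-2577}\right) = \left(3 i \sqrt{721} - 892\right) \left(2618 + 31460 \left(- \frac{1}{2577}\right)\right) = \left(-892 + 3 i \sqrt{721}\right) \left(2618 - \frac{31460}{2577}\right) = \left(-892 + 3 i \sqrt{721}\right) \frac{6715126}{2577} = - \frac{5989892392}{2577} + \frac{6715126 i \sqrt{721}}{859}$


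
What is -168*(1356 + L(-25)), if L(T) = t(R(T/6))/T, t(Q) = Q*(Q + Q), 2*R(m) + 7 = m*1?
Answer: -17054177/75 ≈ -2.2739e+5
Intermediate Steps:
R(m) = -7/2 + m/2 (R(m) = -7/2 + (m*1)/2 = -7/2 + m/2)
t(Q) = 2*Q² (t(Q) = Q*(2*Q) = 2*Q²)
L(T) = 2*(-7/2 + T/12)²/T (L(T) = (2*(-7/2 + (T/6)/2)²)/T = (2*(-7/2 + T/12)²)/T = 2*(-7/2 + T/12)²/T)
-168*(1356 + L(-25)) = -168*(1356 + (1/72)*(-42 - 25)²/(-25)) = -168*(1356 + (1/72)*(-1/25)*(-67)²) = -168*(1356 + (1/72)*(-1/25)*4489) = -168*(1356 - 4489/1800) = -168*2436311/1800 = -17054177/75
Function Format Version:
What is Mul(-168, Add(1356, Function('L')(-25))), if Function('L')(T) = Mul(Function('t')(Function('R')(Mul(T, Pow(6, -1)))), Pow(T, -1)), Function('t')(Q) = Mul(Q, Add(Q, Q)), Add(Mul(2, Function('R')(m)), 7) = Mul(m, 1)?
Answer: Rational(-17054177, 75) ≈ -2.2739e+5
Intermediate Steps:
Function('R')(m) = Add(Rational(-7, 2), Mul(Rational(1, 2), m)) (Function('R')(m) = Add(Rational(-7, 2), Mul(Rational(1, 2), Mul(m, 1))) = Add(Rational(-7, 2), Mul(Rational(1, 2), m)))
Function('t')(Q) = Mul(2, Pow(Q, 2)) (Function('t')(Q) = Mul(Q, Mul(2, Q)) = Mul(2, Pow(Q, 2)))
Function('L')(T) = Mul(2, Pow(T, -1), Pow(Add(Rational(-7, 2), Mul(Rational(1, 12), T)), 2)) (Function('L')(T) = Mul(Mul(2, Pow(Add(Rational(-7, 2), Mul(Rational(1, 2), Mul(T, Pow(6, -1)))), 2)), Pow(T, -1)) = Mul(Mul(2, Pow(Add(Rational(-7, 2), Mul(Rational(1, 2), Mul(T, Rational(1, 6)))), 2)), Pow(T, -1)) = Mul(Mul(2, Pow(Add(Rational(-7, 2), Mul(Rational(1, 2), Mul(Rational(1, 6), T))), 2)), Pow(T, -1)) = Mul(Mul(2, Pow(Add(Rational(-7, 2), Mul(Rational(1, 12), T)), 2)), Pow(T, -1)) = Mul(2, Pow(T, -1), Pow(Add(Rational(-7, 2), Mul(Rational(1, 12), T)), 2)))
Mul(-168, Add(1356, Function('L')(-25))) = Mul(-168, Add(1356, Mul(Rational(1, 72), Pow(-25, -1), Pow(Add(-42, -25), 2)))) = Mul(-168, Add(1356, Mul(Rational(1, 72), Rational(-1, 25), Pow(-67, 2)))) = Mul(-168, Add(1356, Mul(Rational(1, 72), Rational(-1, 25), 4489))) = Mul(-168, Add(1356, Rational(-4489, 1800))) = Mul(-168, Rational(2436311, 1800)) = Rational(-17054177, 75)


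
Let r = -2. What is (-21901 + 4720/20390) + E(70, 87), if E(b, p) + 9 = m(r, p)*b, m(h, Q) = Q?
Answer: -32256508/2039 ≈ -15820.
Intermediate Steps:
E(b, p) = -9 + b*p (E(b, p) = -9 + p*b = -9 + b*p)
(-21901 + 4720/20390) + E(70, 87) = (-21901 + 4720/20390) + (-9 + 70*87) = (-21901 + 4720*(1/20390)) + (-9 + 6090) = (-21901 + 472/2039) + 6081 = -44655667/2039 + 6081 = -32256508/2039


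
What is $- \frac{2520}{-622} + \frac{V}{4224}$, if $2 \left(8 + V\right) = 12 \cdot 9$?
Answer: $\frac{2668273}{656832} \approx 4.0623$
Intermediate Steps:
$V = 46$ ($V = -8 + \frac{12 \cdot 9}{2} = -8 + \frac{1}{2} \cdot 108 = -8 + 54 = 46$)
$- \frac{2520}{-622} + \frac{V}{4224} = - \frac{2520}{-622} + \frac{46}{4224} = \left(-2520\right) \left(- \frac{1}{622}\right) + 46 \cdot \frac{1}{4224} = \frac{1260}{311} + \frac{23}{2112} = \frac{2668273}{656832}$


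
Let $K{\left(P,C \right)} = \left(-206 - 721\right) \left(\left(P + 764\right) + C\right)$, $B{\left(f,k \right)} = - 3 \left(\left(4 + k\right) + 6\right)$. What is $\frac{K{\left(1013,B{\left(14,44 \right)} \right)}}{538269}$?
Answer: $- \frac{499035}{179423} \approx -2.7813$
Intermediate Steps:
$B{\left(f,k \right)} = -30 - 3 k$ ($B{\left(f,k \right)} = - 3 \left(10 + k\right) = -30 - 3 k$)
$K{\left(P,C \right)} = -708228 - 927 C - 927 P$ ($K{\left(P,C \right)} = - 927 \left(\left(764 + P\right) + C\right) = - 927 \left(764 + C + P\right) = -708228 - 927 C - 927 P$)
$\frac{K{\left(1013,B{\left(14,44 \right)} \right)}}{538269} = \frac{-708228 - 927 \left(-30 - 132\right) - 939051}{538269} = \left(-708228 - 927 \left(-30 - 132\right) - 939051\right) \frac{1}{538269} = \left(-708228 - -150174 - 939051\right) \frac{1}{538269} = \left(-708228 + 150174 - 939051\right) \frac{1}{538269} = \left(-1497105\right) \frac{1}{538269} = - \frac{499035}{179423}$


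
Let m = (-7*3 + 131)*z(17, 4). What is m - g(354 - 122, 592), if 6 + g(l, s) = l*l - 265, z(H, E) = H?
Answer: -51683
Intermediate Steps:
g(l, s) = -271 + l**2 (g(l, s) = -6 + (l*l - 265) = -6 + (l**2 - 265) = -6 + (-265 + l**2) = -271 + l**2)
m = 1870 (m = (-7*3 + 131)*17 = (-21 + 131)*17 = 110*17 = 1870)
m - g(354 - 122, 592) = 1870 - (-271 + (354 - 122)**2) = 1870 - (-271 + 232**2) = 1870 - (-271 + 53824) = 1870 - 1*53553 = 1870 - 53553 = -51683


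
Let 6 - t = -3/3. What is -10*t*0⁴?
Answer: 0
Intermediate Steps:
t = 7 (t = 6 - (-3)/3 = 6 - 1*(-1) = 6 + 1 = 7)
-10*t*0⁴ = -10*7*0⁴ = -70*0 = 0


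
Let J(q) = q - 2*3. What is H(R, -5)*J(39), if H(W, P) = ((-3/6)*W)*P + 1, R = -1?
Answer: -99/2 ≈ -49.500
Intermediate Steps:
H(W, P) = 1 - P*W/2 (H(W, P) = ((-3*1/6)*W)*P + 1 = (-W/2)*P + 1 = -P*W/2 + 1 = 1 - P*W/2)
J(q) = -6 + q (J(q) = q - 6 = -6 + q)
H(R, -5)*J(39) = (1 - 1/2*(-5)*(-1))*(-6 + 39) = (1 - 5/2)*33 = -3/2*33 = -99/2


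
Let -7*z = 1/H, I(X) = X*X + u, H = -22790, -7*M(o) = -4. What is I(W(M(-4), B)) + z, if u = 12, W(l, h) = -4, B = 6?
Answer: 4466841/159530 ≈ 28.000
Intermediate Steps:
M(o) = 4/7 (M(o) = -⅐*(-4) = 4/7)
I(X) = 12 + X² (I(X) = X*X + 12 = X² + 12 = 12 + X²)
z = 1/159530 (z = -⅐/(-22790) = -⅐*(-1/22790) = 1/159530 ≈ 6.2684e-6)
I(W(M(-4), B)) + z = (12 + (-4)²) + 1/159530 = (12 + 16) + 1/159530 = 28 + 1/159530 = 4466841/159530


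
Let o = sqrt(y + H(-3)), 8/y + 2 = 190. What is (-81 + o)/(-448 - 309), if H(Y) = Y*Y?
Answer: 81/757 - 5*sqrt(799)/35579 ≈ 0.10303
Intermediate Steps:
H(Y) = Y**2
y = 2/47 (y = 8/(-2 + 190) = 8/188 = 8*(1/188) = 2/47 ≈ 0.042553)
o = 5*sqrt(799)/47 (o = sqrt(2/47 + (-3)**2) = sqrt(2/47 + 9) = sqrt(425/47) = 5*sqrt(799)/47 ≈ 3.0071)
(-81 + o)/(-448 - 309) = (-81 + 5*sqrt(799)/47)/(-448 - 309) = (-81 + 5*sqrt(799)/47)/(-757) = (-81 + 5*sqrt(799)/47)*(-1/757) = 81/757 - 5*sqrt(799)/35579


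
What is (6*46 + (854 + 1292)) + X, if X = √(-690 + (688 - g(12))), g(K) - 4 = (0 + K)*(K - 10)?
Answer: 2422 + I*√30 ≈ 2422.0 + 5.4772*I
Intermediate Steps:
g(K) = 4 + K*(-10 + K) (g(K) = 4 + (0 + K)*(K - 10) = 4 + K*(-10 + K))
X = I*√30 (X = √(-690 + (688 - (4 + 12² - 10*12))) = √(-690 + (688 - (4 + 144 - 120))) = √(-690 + (688 - 1*28)) = √(-690 + (688 - 28)) = √(-690 + 660) = √(-30) = I*√30 ≈ 5.4772*I)
(6*46 + (854 + 1292)) + X = (6*46 + (854 + 1292)) + I*√30 = (276 + 2146) + I*√30 = 2422 + I*√30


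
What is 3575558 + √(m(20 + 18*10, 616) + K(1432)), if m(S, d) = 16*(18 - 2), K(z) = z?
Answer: 3575558 + 2*√422 ≈ 3.5756e+6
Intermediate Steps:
m(S, d) = 256 (m(S, d) = 16*16 = 256)
3575558 + √(m(20 + 18*10, 616) + K(1432)) = 3575558 + √(256 + 1432) = 3575558 + √1688 = 3575558 + 2*√422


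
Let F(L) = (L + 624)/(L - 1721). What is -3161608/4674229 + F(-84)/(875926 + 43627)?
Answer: -1049523574578596/1551650669168957 ≈ -0.67639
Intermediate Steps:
F(L) = (624 + L)/(-1721 + L)
-3161608/4674229 + F(-84)/(875926 + 43627) = -3161608/4674229 + ((624 - 84)/(-1721 - 84))/(875926 + 43627) = -3161608*1/4674229 + (540/(-1805))/919553 = -3161608/4674229 - 1/1805*540*(1/919553) = -3161608/4674229 - 108/361*1/919553 = -3161608/4674229 - 108/331958633 = -1049523574578596/1551650669168957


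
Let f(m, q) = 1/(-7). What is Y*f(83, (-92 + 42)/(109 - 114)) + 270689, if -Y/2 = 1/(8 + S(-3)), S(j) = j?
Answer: 9474117/35 ≈ 2.7069e+5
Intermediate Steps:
f(m, q) = -⅐
Y = -⅖ (Y = -2/(8 - 3) = -2/5 = -2*⅕ = -⅖ ≈ -0.40000)
Y*f(83, (-92 + 42)/(109 - 114)) + 270689 = -⅖*(-⅐) + 270689 = 2/35 + 270689 = 9474117/35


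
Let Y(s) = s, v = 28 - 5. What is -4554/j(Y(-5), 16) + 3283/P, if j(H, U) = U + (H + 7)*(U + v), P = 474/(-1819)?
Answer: -281752817/22278 ≈ -12647.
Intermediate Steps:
v = 23
P = -474/1819 (P = 474*(-1/1819) = -474/1819 ≈ -0.26058)
j(H, U) = U + (7 + H)*(23 + U) (j(H, U) = U + (H + 7)*(U + 23) = U + (7 + H)*(23 + U))
-4554/j(Y(-5), 16) + 3283/P = -4554/(161 + 8*16 + 23*(-5) - 5*16) + 3283/(-474/1819) = -4554/(161 + 128 - 115 - 80) + 3283*(-1819/474) = -4554/94 - 5971777/474 = -4554*1/94 - 5971777/474 = -2277/47 - 5971777/474 = -281752817/22278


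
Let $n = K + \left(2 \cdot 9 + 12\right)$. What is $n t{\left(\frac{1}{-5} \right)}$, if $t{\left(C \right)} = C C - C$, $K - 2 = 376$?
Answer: $\frac{2448}{25} \approx 97.92$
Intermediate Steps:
$K = 378$ ($K = 2 + 376 = 378$)
$n = 408$ ($n = 378 + \left(2 \cdot 9 + 12\right) = 378 + \left(18 + 12\right) = 378 + 30 = 408$)
$t{\left(C \right)} = C^{2} - C$
$n t{\left(\frac{1}{-5} \right)} = 408 \frac{-1 + \frac{1}{-5}}{-5} = 408 \left(- \frac{-1 - \frac{1}{5}}{5}\right) = 408 \left(\left(- \frac{1}{5}\right) \left(- \frac{6}{5}\right)\right) = 408 \cdot \frac{6}{25} = \frac{2448}{25}$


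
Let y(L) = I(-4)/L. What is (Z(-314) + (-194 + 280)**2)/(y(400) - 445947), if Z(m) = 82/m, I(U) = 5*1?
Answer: -92890480/5601094163 ≈ -0.016584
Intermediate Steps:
I(U) = 5
y(L) = 5/L
(Z(-314) + (-194 + 280)**2)/(y(400) - 445947) = (82/(-314) + (-194 + 280)**2)/(5/400 - 445947) = (82*(-1/314) + 86**2)/(5*(1/400) - 445947) = (-41/157 + 7396)/(1/80 - 445947) = 1161131/(157*(-35675759/80)) = (1161131/157)*(-80/35675759) = -92890480/5601094163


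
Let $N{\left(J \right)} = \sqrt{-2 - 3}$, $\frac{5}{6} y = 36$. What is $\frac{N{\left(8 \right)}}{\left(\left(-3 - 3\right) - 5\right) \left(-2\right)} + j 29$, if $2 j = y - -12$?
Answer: $\frac{4002}{5} + \frac{i \sqrt{5}}{22} \approx 800.4 + 0.10164 i$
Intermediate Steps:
$y = \frac{216}{5}$ ($y = \frac{6}{5} \cdot 36 = \frac{216}{5} \approx 43.2$)
$N{\left(J \right)} = i \sqrt{5}$ ($N{\left(J \right)} = \sqrt{-5} = i \sqrt{5}$)
$j = \frac{138}{5}$ ($j = \frac{\frac{216}{5} - -12}{2} = \frac{\frac{216}{5} + 12}{2} = \frac{1}{2} \cdot \frac{276}{5} = \frac{138}{5} \approx 27.6$)
$\frac{N{\left(8 \right)}}{\left(\left(-3 - 3\right) - 5\right) \left(-2\right)} + j 29 = \frac{i \sqrt{5}}{\left(\left(-3 - 3\right) - 5\right) \left(-2\right)} + \frac{138}{5} \cdot 29 = \frac{i \sqrt{5}}{\left(-6 - 5\right) \left(-2\right)} + \frac{4002}{5} = \frac{i \sqrt{5}}{\left(-11\right) \left(-2\right)} + \frac{4002}{5} = \frac{i \sqrt{5}}{22} + \frac{4002}{5} = \frac{4002}{5} + \frac{i \sqrt{5}}{22}$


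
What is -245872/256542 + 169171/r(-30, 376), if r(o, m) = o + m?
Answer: 1968836135/4034706 ≈ 487.98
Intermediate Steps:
r(o, m) = m + o
-245872/256542 + 169171/r(-30, 376) = -245872/256542 + 169171/(376 - 30) = -245872*1/256542 + 169171/346 = -11176/11661 + 169171*(1/346) = -11176/11661 + 169171/346 = 1968836135/4034706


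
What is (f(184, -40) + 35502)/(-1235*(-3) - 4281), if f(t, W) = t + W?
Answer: -5941/96 ≈ -61.885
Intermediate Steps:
f(t, W) = W + t
(f(184, -40) + 35502)/(-1235*(-3) - 4281) = ((-40 + 184) + 35502)/(-1235*(-3) - 4281) = (144 + 35502)/(3705 - 4281) = 35646/(-576) = 35646*(-1/576) = -5941/96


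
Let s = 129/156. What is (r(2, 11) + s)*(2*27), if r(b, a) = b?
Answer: 3969/26 ≈ 152.65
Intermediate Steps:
s = 43/52 (s = 129*(1/156) = 43/52 ≈ 0.82692)
(r(2, 11) + s)*(2*27) = (2 + 43/52)*(2*27) = (147/52)*54 = 3969/26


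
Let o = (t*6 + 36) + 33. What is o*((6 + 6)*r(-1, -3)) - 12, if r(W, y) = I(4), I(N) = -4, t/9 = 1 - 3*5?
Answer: 32964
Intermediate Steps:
t = -126 (t = 9*(1 - 3*5) = 9*(1 - 15) = 9*(-14) = -126)
r(W, y) = -4
o = -687 (o = (-126*6 + 36) + 33 = (-756 + 36) + 33 = -720 + 33 = -687)
o*((6 + 6)*r(-1, -3)) - 12 = -687*(6 + 6)*(-4) - 12 = -8244*(-4) - 12 = -687*(-48) - 12 = 32976 - 12 = 32964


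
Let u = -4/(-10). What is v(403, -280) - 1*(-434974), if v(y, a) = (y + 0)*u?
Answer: 2175676/5 ≈ 4.3514e+5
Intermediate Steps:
u = ⅖ (u = -4*(-⅒) = ⅖ ≈ 0.40000)
v(y, a) = 2*y/5 (v(y, a) = (y + 0)*(⅖) = y*(⅖) = 2*y/5)
v(403, -280) - 1*(-434974) = (⅖)*403 - 1*(-434974) = 806/5 + 434974 = 2175676/5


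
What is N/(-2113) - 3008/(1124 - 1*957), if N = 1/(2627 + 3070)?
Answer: -36209585255/2010306087 ≈ -18.012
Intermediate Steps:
N = 1/5697 ≈ 0.00017553
N/(-2113) - 3008/(1124 - 1*957) = (1/5697)/(-2113) - 3008/(1124 - 1*957) = (1/5697)*(-1/2113) - 3008/(1124 - 957) = -1/12037761 - 3008/167 = -36209585255/2010306087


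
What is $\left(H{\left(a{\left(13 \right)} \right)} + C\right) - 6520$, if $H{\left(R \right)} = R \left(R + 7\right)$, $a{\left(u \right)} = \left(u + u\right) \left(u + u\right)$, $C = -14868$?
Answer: $440320$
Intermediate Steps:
$a{\left(u \right)} = 4 u^{2}$ ($a{\left(u \right)} = 2 u 2 u = 4 u^{2}$)
$H{\left(R \right)} = R \left(7 + R\right)$
$\left(H{\left(a{\left(13 \right)} \right)} + C\right) - 6520 = \left(4 \cdot 13^{2} \left(7 + 4 \cdot 13^{2}\right) - 14868\right) - 6520 = \left(4 \cdot 169 \left(7 + 4 \cdot 169\right) - 14868\right) - 6520 = \left(676 \left(7 + 676\right) - 14868\right) - 6520 = \left(676 \cdot 683 - 14868\right) - 6520 = \left(461708 - 14868\right) - 6520 = 446840 - 6520 = 440320$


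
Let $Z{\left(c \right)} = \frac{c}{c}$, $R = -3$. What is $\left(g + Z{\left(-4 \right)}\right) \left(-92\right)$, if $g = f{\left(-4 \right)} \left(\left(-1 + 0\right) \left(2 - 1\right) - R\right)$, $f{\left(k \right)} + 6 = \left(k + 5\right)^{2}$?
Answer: $828$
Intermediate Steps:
$f{\left(k \right)} = -6 + \left(5 + k\right)^{2}$ ($f{\left(k \right)} = -6 + \left(k + 5\right)^{2} = -6 + \left(5 + k\right)^{2}$)
$Z{\left(c \right)} = 1$
$g = -10$ ($g = \left(-6 + \left(5 - 4\right)^{2}\right) \left(\left(-1 + 0\right) \left(2 - 1\right) - -3\right) = \left(-6 + 1^{2}\right) \left(\left(-1\right) 1 + 3\right) = \left(-6 + 1\right) \left(-1 + 3\right) = \left(-5\right) 2 = -10$)
$\left(g + Z{\left(-4 \right)}\right) \left(-92\right) = \left(-10 + 1\right) \left(-92\right) = \left(-9\right) \left(-92\right) = 828$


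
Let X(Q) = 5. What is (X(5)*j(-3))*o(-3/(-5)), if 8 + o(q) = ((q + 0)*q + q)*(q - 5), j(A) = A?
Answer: 4584/25 ≈ 183.36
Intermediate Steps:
o(q) = -8 + (-5 + q)*(q + q²) (o(q) = -8 + ((q + 0)*q + q)*(q - 5) = -8 + (q*q + q)*(-5 + q) = -8 + (q² + q)*(-5 + q) = -8 + (q + q²)*(-5 + q) = -8 + (-5 + q)*(q + q²))
(X(5)*j(-3))*o(-3/(-5)) = (5*(-3))*(-8 + (-3/(-5))³ - (-15)/(-5) - 4*(-3/(-5))²) = -15*(-8 + (-3*(-⅕))³ - (-15)*(-1)/5 - 4*(-3*(-⅕))²) = -15*(-8 + (⅗)³ - 5*⅗ - 4*(⅗)²) = -15*(-8 + 27/125 - 3 - 4*9/25) = -15*(-8 + 27/125 - 3 - 36/25) = -15*(-1528/125) = 4584/25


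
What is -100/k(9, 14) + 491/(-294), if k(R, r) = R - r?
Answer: 5389/294 ≈ 18.330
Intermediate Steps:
-100/k(9, 14) + 491/(-294) = -100/(9 - 1*14) + 491/(-294) = -100/(9 - 14) + 491*(-1/294) = -100/(-5) - 491/294 = -100*(-1/5) - 491/294 = 20 - 491/294 = 5389/294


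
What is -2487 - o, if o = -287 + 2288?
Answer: -4488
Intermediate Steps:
o = 2001
-2487 - o = -2487 - 1*2001 = -2487 - 2001 = -4488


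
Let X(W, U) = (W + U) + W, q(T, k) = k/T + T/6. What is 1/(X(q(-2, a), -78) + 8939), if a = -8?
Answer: 3/26605 ≈ 0.00011276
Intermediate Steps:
q(T, k) = T/6 + k/T (q(T, k) = k/T + T*(1/6) = k/T + T/6 = T/6 + k/T)
X(W, U) = U + 2*W (X(W, U) = (U + W) + W = U + 2*W)
1/(X(q(-2, a), -78) + 8939) = 1/((-78 + 2*((1/6)*(-2) - 8/(-2))) + 8939) = 1/((-78 + 2*(-1/3 - 8*(-1/2))) + 8939) = 1/((-78 + 2*(-1/3 + 4)) + 8939) = 1/((-78 + 2*(11/3)) + 8939) = 1/((-78 + 22/3) + 8939) = 1/(-212/3 + 8939) = 1/(26605/3) = 3/26605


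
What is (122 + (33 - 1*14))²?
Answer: 19881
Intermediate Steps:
(122 + (33 - 1*14))² = (122 + (33 - 14))² = (122 + 19)² = 141² = 19881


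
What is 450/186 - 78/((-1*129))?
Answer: 4031/1333 ≈ 3.0240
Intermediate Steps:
450/186 - 78/((-1*129)) = 450*(1/186) - 78/(-129) = 75/31 - 78*(-1/129) = 75/31 + 26/43 = 4031/1333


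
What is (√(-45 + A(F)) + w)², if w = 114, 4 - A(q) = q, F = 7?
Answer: 12948 + 912*I*√3 ≈ 12948.0 + 1579.6*I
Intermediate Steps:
A(q) = 4 - q
(√(-45 + A(F)) + w)² = (√(-45 + (4 - 1*7)) + 114)² = (√(-45 + (4 - 7)) + 114)² = (√(-45 - 3) + 114)² = (√(-48) + 114)² = (4*I*√3 + 114)² = (114 + 4*I*√3)²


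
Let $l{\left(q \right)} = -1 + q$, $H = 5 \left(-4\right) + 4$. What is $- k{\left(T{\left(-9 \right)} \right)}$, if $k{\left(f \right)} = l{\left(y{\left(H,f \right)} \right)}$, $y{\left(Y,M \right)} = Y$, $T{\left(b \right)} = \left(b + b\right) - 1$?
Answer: $17$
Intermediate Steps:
$H = -16$ ($H = -20 + 4 = -16$)
$T{\left(b \right)} = -1 + 2 b$ ($T{\left(b \right)} = 2 b - 1 = -1 + 2 b$)
$k{\left(f \right)} = -17$ ($k{\left(f \right)} = -1 - 16 = -17$)
$- k{\left(T{\left(-9 \right)} \right)} = \left(-1\right) \left(-17\right) = 17$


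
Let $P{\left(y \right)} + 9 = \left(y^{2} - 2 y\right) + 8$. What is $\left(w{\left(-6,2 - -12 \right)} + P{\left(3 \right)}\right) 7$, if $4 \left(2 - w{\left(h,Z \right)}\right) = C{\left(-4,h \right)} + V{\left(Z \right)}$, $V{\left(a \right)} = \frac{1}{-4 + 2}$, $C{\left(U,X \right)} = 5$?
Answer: $\frac{161}{8} \approx 20.125$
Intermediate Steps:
$V{\left(a \right)} = - \frac{1}{2}$ ($V{\left(a \right)} = \frac{1}{-2} = - \frac{1}{2}$)
$w{\left(h,Z \right)} = \frac{7}{8}$ ($w{\left(h,Z \right)} = 2 - \frac{5 - \frac{1}{2}}{4} = 2 - \frac{9}{8} = \frac{7}{8}$)
$P{\left(y \right)} = -1 + y^{2} - 2 y$ ($P{\left(y \right)} = -9 + \left(\left(y^{2} - 2 y\right) + 8\right) = -9 + \left(8 + y^{2} - 2 y\right) = -1 + y^{2} - 2 y$)
$\left(w{\left(-6,2 - -12 \right)} + P{\left(3 \right)}\right) 7 = \left(\frac{7}{8} - \left(7 - 9\right)\right) 7 = \left(\frac{7}{8} - -2\right) 7 = \left(\frac{7}{8} + 2\right) 7 = \frac{23}{8} \cdot 7 = \frac{161}{8}$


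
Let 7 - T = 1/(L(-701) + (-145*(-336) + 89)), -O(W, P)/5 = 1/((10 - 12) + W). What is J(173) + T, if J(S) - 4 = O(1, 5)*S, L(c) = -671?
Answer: 42168887/48138 ≈ 876.00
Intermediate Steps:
O(W, P) = -5/(-2 + W) (O(W, P) = -5/((10 - 12) + W) = -5/(-2 + W))
J(S) = 4 + 5*S (J(S) = 4 + (-5/(-2 + 1))*S = 4 + (-5/(-1))*S = 4 + (-5*(-1))*S = 4 + 5*S)
T = 336965/48138 (T = 7 - 1/(-671 + (-145*(-336) + 89)) = 7 - 1/(-671 + (48720 + 89)) = 7 - 1/(-671 + 48809) = 7 - 1/48138 = 336965/48138 ≈ 7.0000)
J(173) + T = (4 + 5*173) + 336965/48138 = (4 + 865) + 336965/48138 = 869 + 336965/48138 = 42168887/48138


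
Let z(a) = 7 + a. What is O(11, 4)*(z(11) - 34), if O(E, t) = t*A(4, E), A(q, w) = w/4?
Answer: -176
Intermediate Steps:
A(q, w) = w/4 (A(q, w) = w*(¼) = w/4)
O(E, t) = E*t/4 (O(E, t) = t*(E/4) = E*t/4)
O(11, 4)*(z(11) - 34) = ((¼)*11*4)*((7 + 11) - 34) = 11*(18 - 34) = 11*(-16) = -176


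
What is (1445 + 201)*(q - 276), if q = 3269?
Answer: 4926478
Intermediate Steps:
(1445 + 201)*(q - 276) = (1445 + 201)*(3269 - 276) = 1646*2993 = 4926478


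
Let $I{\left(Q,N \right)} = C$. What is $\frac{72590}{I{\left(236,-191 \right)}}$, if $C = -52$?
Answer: $- \frac{36295}{26} \approx -1396.0$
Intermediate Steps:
$I{\left(Q,N \right)} = -52$
$\frac{72590}{I{\left(236,-191 \right)}} = \frac{72590}{-52} = 72590 \left(- \frac{1}{52}\right) = - \frac{36295}{26}$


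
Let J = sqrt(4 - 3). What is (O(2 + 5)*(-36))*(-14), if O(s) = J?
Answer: 504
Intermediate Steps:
J = 1 (J = sqrt(1) = 1)
O(s) = 1
(O(2 + 5)*(-36))*(-14) = (1*(-36))*(-14) = -36*(-14) = 504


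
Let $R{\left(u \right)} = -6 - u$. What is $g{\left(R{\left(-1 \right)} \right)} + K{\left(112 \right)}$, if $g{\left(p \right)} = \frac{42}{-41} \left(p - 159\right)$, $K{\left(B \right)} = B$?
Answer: $280$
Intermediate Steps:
$g{\left(p \right)} = \frac{6678}{41} - \frac{42 p}{41}$ ($g{\left(p \right)} = 42 \left(- \frac{1}{41}\right) \left(-159 + p\right) = - \frac{42 \left(-159 + p\right)}{41} = \frac{6678}{41} - \frac{42 p}{41}$)
$g{\left(R{\left(-1 \right)} \right)} + K{\left(112 \right)} = \left(\frac{6678}{41} - \frac{42 \left(-6 - -1\right)}{41}\right) + 112 = \left(\frac{6678}{41} - \frac{42 \left(-6 + 1\right)}{41}\right) + 112 = \left(\frac{6678}{41} - - \frac{210}{41}\right) + 112 = \left(\frac{6678}{41} + \frac{210}{41}\right) + 112 = 168 + 112 = 280$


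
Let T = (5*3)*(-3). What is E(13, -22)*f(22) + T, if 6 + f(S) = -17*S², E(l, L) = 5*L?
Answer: 905695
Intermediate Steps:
f(S) = -6 - 17*S²
T = -45 (T = 15*(-3) = -45)
E(13, -22)*f(22) + T = (5*(-22))*(-6 - 17*22²) - 45 = -110*(-6 - 17*484) - 45 = -110*(-6 - 8228) - 45 = -110*(-8234) - 45 = 905740 - 45 = 905695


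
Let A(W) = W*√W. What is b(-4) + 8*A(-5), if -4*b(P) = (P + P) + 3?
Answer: 5/4 - 40*I*√5 ≈ 1.25 - 89.443*I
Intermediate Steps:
A(W) = W^(3/2)
b(P) = -¾ - P/2 (b(P) = -((P + P) + 3)/4 = -(2*P + 3)/4 = -(3 + 2*P)/4 = -¾ - P/2)
b(-4) + 8*A(-5) = (-¾ - ½*(-4)) + 8*(-5)^(3/2) = (-¾ + 2) + 8*(-5*I*√5) = 5/4 - 40*I*√5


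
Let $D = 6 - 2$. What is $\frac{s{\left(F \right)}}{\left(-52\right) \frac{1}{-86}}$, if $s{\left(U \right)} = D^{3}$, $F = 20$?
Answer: $\frac{1376}{13} \approx 105.85$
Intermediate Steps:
$D = 4$
$s{\left(U \right)} = 64$ ($s{\left(U \right)} = 4^{3} = 64$)
$\frac{s{\left(F \right)}}{\left(-52\right) \frac{1}{-86}} = \frac{64}{\left(-52\right) \frac{1}{-86}} = \frac{64}{\left(-52\right) \left(- \frac{1}{86}\right)} = \frac{64}{\frac{26}{43}} = 64 \cdot \frac{43}{26} = \frac{1376}{13}$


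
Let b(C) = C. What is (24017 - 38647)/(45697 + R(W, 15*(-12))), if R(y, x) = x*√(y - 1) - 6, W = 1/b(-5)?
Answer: -668459330/2087706361 - 526680*I*√30/2087706361 ≈ -0.32019 - 0.0013818*I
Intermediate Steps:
W = -⅕ (W = 1/(-5) = -⅕ ≈ -0.20000)
R(y, x) = -6 + x*√(-1 + y) (R(y, x) = x*√(-1 + y) - 6 = -6 + x*√(-1 + y))
(24017 - 38647)/(45697 + R(W, 15*(-12))) = (24017 - 38647)/(45697 + (-6 + (15*(-12))*√(-1 - ⅕))) = -14630/(45697 + (-6 - 36*I*√30)) = -14630/(45691 - 36*I*√30)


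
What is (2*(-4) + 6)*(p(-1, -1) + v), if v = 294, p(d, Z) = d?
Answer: -586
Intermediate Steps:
(2*(-4) + 6)*(p(-1, -1) + v) = (2*(-4) + 6)*(-1 + 294) = (-8 + 6)*293 = -2*293 = -586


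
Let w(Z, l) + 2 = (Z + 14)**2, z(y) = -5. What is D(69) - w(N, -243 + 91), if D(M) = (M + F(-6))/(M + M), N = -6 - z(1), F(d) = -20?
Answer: -22997/138 ≈ -166.65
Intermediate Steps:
N = -1 (N = -6 - 1*(-5) = -6 + 5 = -1)
w(Z, l) = -2 + (14 + Z)**2 (w(Z, l) = -2 + (Z + 14)**2 = -2 + (14 + Z)**2)
D(M) = (-20 + M)/(2*M) (D(M) = (M - 20)/(M + M) = (-20 + M)/((2*M)) = (-20 + M)*(1/(2*M)) = (-20 + M)/(2*M))
D(69) - w(N, -243 + 91) = (1/2)*(-20 + 69)/69 - (-2 + (14 - 1)**2) = (1/2)*(1/69)*49 - (-2 + 13**2) = 49/138 - (-2 + 169) = 49/138 - 1*167 = 49/138 - 167 = -22997/138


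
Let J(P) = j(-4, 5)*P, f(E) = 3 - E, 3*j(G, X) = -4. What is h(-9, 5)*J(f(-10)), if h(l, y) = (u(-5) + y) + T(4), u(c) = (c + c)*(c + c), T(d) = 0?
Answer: -1820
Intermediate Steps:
j(G, X) = -4/3 (j(G, X) = (⅓)*(-4) = -4/3)
u(c) = 4*c² (u(c) = (2*c)*(2*c) = 4*c²)
h(l, y) = 100 + y (h(l, y) = (4*(-5)² + y) + 0 = (4*25 + y) + 0 = (100 + y) + 0 = 100 + y)
J(P) = -4*P/3
h(-9, 5)*J(f(-10)) = (100 + 5)*(-4*(3 - 1*(-10))/3) = 105*(-4*(3 + 10)/3) = 105*(-4/3*13) = 105*(-52/3) = -1820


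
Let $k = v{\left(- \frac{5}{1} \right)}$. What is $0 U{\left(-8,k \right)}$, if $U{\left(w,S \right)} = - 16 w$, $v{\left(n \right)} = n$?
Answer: $0$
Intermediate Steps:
$k = -5$ ($k = - \frac{5}{1} = \left(-5\right) 1 = -5$)
$0 U{\left(-8,k \right)} = 0 \left(\left(-16\right) \left(-8\right)\right) = 0 \cdot 128 = 0$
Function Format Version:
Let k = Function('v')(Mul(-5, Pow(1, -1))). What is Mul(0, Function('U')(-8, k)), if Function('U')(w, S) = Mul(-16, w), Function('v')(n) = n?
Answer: 0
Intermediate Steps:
k = -5 (k = Mul(-5, Pow(1, -1)) = Mul(-5, 1) = -5)
Mul(0, Function('U')(-8, k)) = Mul(0, Mul(-16, -8)) = Mul(0, 128) = 0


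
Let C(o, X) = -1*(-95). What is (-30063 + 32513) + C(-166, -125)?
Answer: 2545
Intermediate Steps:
C(o, X) = 95
(-30063 + 32513) + C(-166, -125) = (-30063 + 32513) + 95 = 2450 + 95 = 2545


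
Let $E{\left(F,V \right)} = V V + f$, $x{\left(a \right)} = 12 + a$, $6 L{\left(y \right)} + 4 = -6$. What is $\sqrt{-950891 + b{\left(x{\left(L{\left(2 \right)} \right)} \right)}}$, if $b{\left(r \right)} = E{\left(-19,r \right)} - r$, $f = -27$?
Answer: $\frac{i \sqrt{8557394}}{3} \approx 975.1 i$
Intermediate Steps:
$L{\left(y \right)} = - \frac{5}{3}$ ($L{\left(y \right)} = - \frac{2}{3} + \frac{1}{6} \left(-6\right) = - \frac{2}{3} - 1 = - \frac{5}{3}$)
$E{\left(F,V \right)} = -27 + V^{2}$ ($E{\left(F,V \right)} = V V - 27 = V^{2} - 27 = -27 + V^{2}$)
$b{\left(r \right)} = -27 + r^{2} - r$ ($b{\left(r \right)} = \left(-27 + r^{2}\right) - r = -27 + r^{2} - r$)
$\sqrt{-950891 + b{\left(x{\left(L{\left(2 \right)} \right)} \right)}} = \sqrt{-950891 - \left(\frac{112}{3} - \left(12 - \frac{5}{3}\right)^{2}\right)} = \sqrt{-950891 - \left(\frac{112}{3} - \frac{961}{9}\right)} = \sqrt{-950891 - - \frac{625}{9}} = \sqrt{-950891 + \frac{625}{9}} = \sqrt{- \frac{8557394}{9}} = \frac{i \sqrt{8557394}}{3}$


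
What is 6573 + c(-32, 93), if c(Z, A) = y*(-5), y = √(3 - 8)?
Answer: 6573 - 5*I*√5 ≈ 6573.0 - 11.18*I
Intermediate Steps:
y = I*√5 (y = √(-5) = I*√5 ≈ 2.2361*I)
c(Z, A) = -5*I*√5 (c(Z, A) = (I*√5)*(-5) = -5*I*√5)
6573 + c(-32, 93) = 6573 - 5*I*√5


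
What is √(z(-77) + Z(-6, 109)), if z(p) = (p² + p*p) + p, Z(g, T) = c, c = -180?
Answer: 3*√1289 ≈ 107.71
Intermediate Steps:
Z(g, T) = -180
z(p) = p + 2*p² (z(p) = (p² + p²) + p = 2*p² + p = p + 2*p²)
√(z(-77) + Z(-6, 109)) = √(-77*(1 + 2*(-77)) - 180) = √(-77*(1 - 154) - 180) = √(-77*(-153) - 180) = √(11781 - 180) = √11601 = 3*√1289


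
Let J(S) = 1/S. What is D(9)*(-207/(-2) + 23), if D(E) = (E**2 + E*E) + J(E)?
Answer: 369127/18 ≈ 20507.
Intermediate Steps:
D(E) = 1/E + 2*E**2 (D(E) = (E**2 + E*E) + 1/E = (E**2 + E**2) + 1/E = 2*E**2 + 1/E = 1/E + 2*E**2)
D(9)*(-207/(-2) + 23) = ((1 + 2*9**3)/9)*(-207/(-2) + 23) = ((1 + 2*729)/9)*(-207*(-1/2) + 23) = ((1 + 1458)/9)*(207/2 + 23) = ((1/9)*1459)*(253/2) = (1459/9)*(253/2) = 369127/18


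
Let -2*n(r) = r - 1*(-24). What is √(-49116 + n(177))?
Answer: 3*I*√21874/2 ≈ 221.85*I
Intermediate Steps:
n(r) = -12 - r/2 (n(r) = -(r - 1*(-24))/2 = -(r + 24)/2 = -(24 + r)/2 = -12 - r/2)
√(-49116 + n(177)) = √(-49116 + (-12 - ½*177)) = √(-49116 + (-12 - 177/2)) = √(-49116 - 201/2) = √(-98433/2) = 3*I*√21874/2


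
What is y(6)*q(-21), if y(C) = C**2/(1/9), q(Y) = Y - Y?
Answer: 0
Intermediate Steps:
q(Y) = 0
y(C) = 9*C**2 (y(C) = C**2/(1/9) = 9*C**2)
y(6)*q(-21) = (9*6**2)*0 = (9*36)*0 = 324*0 = 0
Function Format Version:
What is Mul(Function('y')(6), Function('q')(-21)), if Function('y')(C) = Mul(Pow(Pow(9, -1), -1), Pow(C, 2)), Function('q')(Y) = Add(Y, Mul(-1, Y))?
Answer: 0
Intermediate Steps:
Function('q')(Y) = 0
Function('y')(C) = Mul(9, Pow(C, 2)) (Function('y')(C) = Mul(Pow(Rational(1, 9), -1), Pow(C, 2)) = Mul(9, Pow(C, 2)))
Mul(Function('y')(6), Function('q')(-21)) = Mul(Mul(9, Pow(6, 2)), 0) = Mul(Mul(9, 36), 0) = Mul(324, 0) = 0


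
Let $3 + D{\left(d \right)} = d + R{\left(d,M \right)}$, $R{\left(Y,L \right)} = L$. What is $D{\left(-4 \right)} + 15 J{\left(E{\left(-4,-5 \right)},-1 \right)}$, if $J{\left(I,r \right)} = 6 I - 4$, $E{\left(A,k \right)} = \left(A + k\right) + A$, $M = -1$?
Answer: $-1238$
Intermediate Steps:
$E{\left(A,k \right)} = k + 2 A$
$J{\left(I,r \right)} = -4 + 6 I$
$D{\left(d \right)} = -4 + d$ ($D{\left(d \right)} = -3 + \left(d - 1\right) = -3 + \left(-1 + d\right) = -4 + d$)
$D{\left(-4 \right)} + 15 J{\left(E{\left(-4,-5 \right)},-1 \right)} = \left(-4 - 4\right) + 15 \left(-4 + 6 \left(-5 + 2 \left(-4\right)\right)\right) = -8 + 15 \left(-4 + 6 \left(-5 - 8\right)\right) = -8 + 15 \left(-4 + 6 \left(-13\right)\right) = -8 + 15 \left(-4 - 78\right) = -8 + 15 \left(-82\right) = -8 - 1230 = -1238$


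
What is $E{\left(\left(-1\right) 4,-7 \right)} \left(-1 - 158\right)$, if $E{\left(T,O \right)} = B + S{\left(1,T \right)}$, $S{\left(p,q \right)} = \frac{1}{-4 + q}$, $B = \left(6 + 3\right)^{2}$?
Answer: $- \frac{102873}{8} \approx -12859.0$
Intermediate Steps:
$B = 81$ ($B = 9^{2} = 81$)
$E{\left(T,O \right)} = 81 + \frac{1}{-4 + T}$
$E{\left(\left(-1\right) 4,-7 \right)} \left(-1 - 158\right) = \frac{-323 + 81 \left(\left(-1\right) 4\right)}{-4 - 4} \left(-1 - 158\right) = \frac{-323 + 81 \left(-4\right)}{-4 - 4} \left(-159\right) = \frac{-323 - 324}{-8} \left(-159\right) = \left(- \frac{1}{8}\right) \left(-647\right) \left(-159\right) = \frac{647}{8} \left(-159\right) = - \frac{102873}{8}$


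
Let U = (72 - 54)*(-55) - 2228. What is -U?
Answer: 3218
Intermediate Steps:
U = -3218 (U = 18*(-55) - 2228 = -990 - 2228 = -3218)
-U = -1*(-3218) = 3218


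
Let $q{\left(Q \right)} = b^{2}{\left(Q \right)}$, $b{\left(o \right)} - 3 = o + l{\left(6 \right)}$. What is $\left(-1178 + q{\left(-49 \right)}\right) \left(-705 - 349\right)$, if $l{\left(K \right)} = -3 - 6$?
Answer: $-1946738$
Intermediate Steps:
$l{\left(K \right)} = -9$ ($l{\left(K \right)} = -3 - 6 = -9$)
$b{\left(o \right)} = -6 + o$ ($b{\left(o \right)} = 3 + \left(o - 9\right) = 3 + \left(-9 + o\right) = -6 + o$)
$q{\left(Q \right)} = \left(-6 + Q\right)^{2}$
$\left(-1178 + q{\left(-49 \right)}\right) \left(-705 - 349\right) = \left(-1178 + \left(-6 - 49\right)^{2}\right) \left(-705 - 349\right) = \left(-1178 + \left(-55\right)^{2}\right) \left(-1054\right) = \left(-1178 + 3025\right) \left(-1054\right) = 1847 \left(-1054\right) = -1946738$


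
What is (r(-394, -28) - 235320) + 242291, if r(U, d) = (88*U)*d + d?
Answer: 977759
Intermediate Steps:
r(U, d) = d + 88*U*d (r(U, d) = 88*U*d + d = d + 88*U*d)
(r(-394, -28) - 235320) + 242291 = (-28*(1 + 88*(-394)) - 235320) + 242291 = (-28*(1 - 34672) - 235320) + 242291 = (-28*(-34671) - 235320) + 242291 = (970788 - 235320) + 242291 = 735468 + 242291 = 977759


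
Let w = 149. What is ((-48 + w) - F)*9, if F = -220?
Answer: 2889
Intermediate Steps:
((-48 + w) - F)*9 = ((-48 + 149) - 1*(-220))*9 = (101 + 220)*9 = 321*9 = 2889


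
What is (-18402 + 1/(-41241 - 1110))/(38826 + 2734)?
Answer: -779343103/1760107560 ≈ -0.44278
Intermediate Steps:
(-18402 + 1/(-41241 - 1110))/(38826 + 2734) = (-18402 + 1/(-42351))/41560 = (-18402 - 1/42351)*(1/41560) = -779343103/42351*1/41560 = -779343103/1760107560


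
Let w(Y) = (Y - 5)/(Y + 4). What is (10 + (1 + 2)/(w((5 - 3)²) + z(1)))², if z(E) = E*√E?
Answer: 8836/49 ≈ 180.33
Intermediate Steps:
w(Y) = (-5 + Y)/(4 + Y)
z(E) = E^(3/2)
(10 + (1 + 2)/(w((5 - 3)²) + z(1)))² = (10 + (1 + 2)/((-5 + (5 - 3)²)/(4 + (5 - 3)²) + 1^(3/2)))² = (10 + 3/((-5 + 2²)/(4 + 2²) + 1))² = (10 + 3/((-5 + 4)/(4 + 4) + 1))² = (10 + 3/(-1/8 + 1))² = (10 + 3/((⅛)*(-1) + 1))² = (10 + 3/(-⅛ + 1))² = (10 + 3/(7/8))² = (10 + 3*(8/7))² = (10 + 24/7)² = (94/7)² = 8836/49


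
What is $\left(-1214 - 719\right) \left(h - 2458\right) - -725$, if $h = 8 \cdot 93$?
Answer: $3313887$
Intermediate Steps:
$h = 744$
$\left(-1214 - 719\right) \left(h - 2458\right) - -725 = \left(-1214 - 719\right) \left(744 - 2458\right) - -725 = \left(-1933\right) \left(-1714\right) + 725 = 3313162 + 725 = 3313887$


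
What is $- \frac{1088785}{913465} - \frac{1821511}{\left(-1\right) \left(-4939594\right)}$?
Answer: $- \frac{1408408479781}{902429246642} \approx -1.5607$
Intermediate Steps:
$- \frac{1088785}{913465} - \frac{1821511}{\left(-1\right) \left(-4939594\right)} = \left(-1088785\right) \frac{1}{913465} - \frac{1821511}{4939594} = - \frac{217757}{182693} - \frac{1821511}{4939594} = - \frac{1408408479781}{902429246642}$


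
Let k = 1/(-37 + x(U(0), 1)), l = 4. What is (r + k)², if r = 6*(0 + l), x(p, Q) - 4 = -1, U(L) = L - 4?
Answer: 664225/1156 ≈ 574.59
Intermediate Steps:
U(L) = -4 + L
x(p, Q) = 3 (x(p, Q) = 4 - 1 = 3)
r = 24 (r = 6*(0 + 4) = 6*4 = 24)
k = -1/34 (k = 1/(-37 + 3) = 1/(-34) = -1/34 ≈ -0.029412)
(r + k)² = (24 - 1/34)² = (815/34)² = 664225/1156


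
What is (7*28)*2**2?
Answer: 784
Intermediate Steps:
(7*28)*2**2 = 196*4 = 784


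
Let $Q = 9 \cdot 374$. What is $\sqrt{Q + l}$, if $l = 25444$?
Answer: $\sqrt{28810} \approx 169.74$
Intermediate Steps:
$Q = 3366$
$\sqrt{Q + l} = \sqrt{3366 + 25444} = \sqrt{28810}$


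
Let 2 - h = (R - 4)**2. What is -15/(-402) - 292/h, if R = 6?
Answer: 19569/134 ≈ 146.04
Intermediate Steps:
h = -2 (h = 2 - (6 - 4)**2 = 2 - 1*2**2 = 2 - 1*4 = 2 - 4 = -2)
-15/(-402) - 292/h = -15/(-402) - 292/(-2) = -15*(-1/402) - 292*(-1/2) = 5/134 + 146 = 19569/134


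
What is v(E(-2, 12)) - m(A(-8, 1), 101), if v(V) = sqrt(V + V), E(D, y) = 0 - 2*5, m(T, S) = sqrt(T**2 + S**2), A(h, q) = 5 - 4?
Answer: -sqrt(10202) + 2*I*sqrt(5) ≈ -101.01 + 4.4721*I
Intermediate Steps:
A(h, q) = 1
m(T, S) = sqrt(S**2 + T**2)
E(D, y) = -10 (E(D, y) = 0 - 10 = -10)
v(V) = sqrt(2)*sqrt(V) (v(V) = sqrt(2*V) = sqrt(2)*sqrt(V))
v(E(-2, 12)) - m(A(-8, 1), 101) = sqrt(2)*sqrt(-10) - sqrt(101**2 + 1**2) = sqrt(2)*(I*sqrt(10)) - sqrt(10201 + 1) = 2*I*sqrt(5) - sqrt(10202) = -sqrt(10202) + 2*I*sqrt(5)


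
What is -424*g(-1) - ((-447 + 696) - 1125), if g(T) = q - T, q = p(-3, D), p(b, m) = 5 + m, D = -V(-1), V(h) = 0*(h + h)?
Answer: -1668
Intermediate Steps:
V(h) = 0 (V(h) = 0*(2*h) = 0)
D = 0 (D = -1*0 = 0)
q = 5 (q = 5 + 0 = 5)
g(T) = 5 - T
-424*g(-1) - ((-447 + 696) - 1125) = -424*(5 - 1*(-1)) - ((-447 + 696) - 1125) = -424*(5 + 1) - (249 - 1125) = -424*6 - 1*(-876) = -2544 + 876 = -1668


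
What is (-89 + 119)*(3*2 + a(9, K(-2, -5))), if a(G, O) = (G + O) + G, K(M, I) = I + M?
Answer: 510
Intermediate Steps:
a(G, O) = O + 2*G
(-89 + 119)*(3*2 + a(9, K(-2, -5))) = (-89 + 119)*(3*2 + ((-5 - 2) + 2*9)) = 30*(6 + (-7 + 18)) = 30*(6 + 11) = 30*17 = 510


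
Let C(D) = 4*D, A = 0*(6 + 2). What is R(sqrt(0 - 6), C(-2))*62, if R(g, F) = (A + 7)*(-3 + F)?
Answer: -4774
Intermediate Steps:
A = 0 (A = 0*8 = 0)
R(g, F) = -21 + 7*F (R(g, F) = (0 + 7)*(-3 + F) = 7*(-3 + F) = -21 + 7*F)
R(sqrt(0 - 6), C(-2))*62 = (-21 + 7*(4*(-2)))*62 = (-21 + 7*(-8))*62 = (-21 - 56)*62 = -77*62 = -4774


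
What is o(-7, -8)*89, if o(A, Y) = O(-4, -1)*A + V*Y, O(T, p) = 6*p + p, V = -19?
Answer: 17889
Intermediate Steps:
O(T, p) = 7*p
o(A, Y) = -19*Y - 7*A (o(A, Y) = (7*(-1))*A - 19*Y = -7*A - 19*Y = -19*Y - 7*A)
o(-7, -8)*89 = (-19*(-8) - 7*(-7))*89 = (152 + 49)*89 = 201*89 = 17889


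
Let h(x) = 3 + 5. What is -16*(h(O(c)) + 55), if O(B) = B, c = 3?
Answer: -1008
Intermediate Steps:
h(x) = 8
-16*(h(O(c)) + 55) = -16*(8 + 55) = -16*63 = -1008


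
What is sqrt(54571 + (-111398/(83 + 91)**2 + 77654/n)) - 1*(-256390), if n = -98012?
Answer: 256390 + sqrt(247972401886862851)/2131761 ≈ 2.5662e+5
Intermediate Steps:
sqrt(54571 + (-111398/(83 + 91)**2 + 77654/n)) - 1*(-256390) = sqrt(54571 + (-111398/(83 + 91)**2 + 77654/(-98012))) - 1*(-256390) = sqrt(54571 + (-111398/(174**2) + 77654*(-1/98012))) + 256390 = sqrt(54571 + (-111398/30276 - 38827/49006)) + 256390 = sqrt(54571 + (-111398*1/30276 - 38827/49006)) + 256390 = sqrt(54571 + (-55699/15138 - 38827/49006)) + 256390 = sqrt(54571 - 829337080/185463207) + 256390 = sqrt(10120083332117/185463207) + 256390 = sqrt(247972401886862851)/2131761 + 256390 = 256390 + sqrt(247972401886862851)/2131761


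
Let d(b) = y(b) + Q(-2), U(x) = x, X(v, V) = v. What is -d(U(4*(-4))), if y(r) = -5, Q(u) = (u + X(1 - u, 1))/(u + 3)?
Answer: 4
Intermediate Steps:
Q(u) = 1/(3 + u) (Q(u) = (u + (1 - u))/(u + 3) = 1/(3 + u))
d(b) = -4 (d(b) = -5 + 1/(3 - 2) = -5 + 1/1 = -5 + 1 = -4)
-d(U(4*(-4))) = -1*(-4) = 4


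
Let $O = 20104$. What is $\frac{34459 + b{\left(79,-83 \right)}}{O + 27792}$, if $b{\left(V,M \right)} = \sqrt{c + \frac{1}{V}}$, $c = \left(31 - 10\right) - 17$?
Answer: $\frac{34459}{47896} + \frac{\sqrt{25043}}{3783784} \approx 0.7195$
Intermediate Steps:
$c = 4$ ($c = 21 - 17 = 4$)
$b{\left(V,M \right)} = \sqrt{4 + \frac{1}{V}}$
$\frac{34459 + b{\left(79,-83 \right)}}{O + 27792} = \frac{34459 + \sqrt{4 + \frac{1}{79}}}{20104 + 27792} = \frac{34459 + \sqrt{4 + \frac{1}{79}}}{47896} = \left(34459 + \sqrt{\frac{317}{79}}\right) \frac{1}{47896} = \left(34459 + \frac{\sqrt{25043}}{79}\right) \frac{1}{47896} = \frac{34459}{47896} + \frac{\sqrt{25043}}{3783784}$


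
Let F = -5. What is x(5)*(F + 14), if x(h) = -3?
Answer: -27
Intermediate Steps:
x(5)*(F + 14) = -3*(-5 + 14) = -3*9 = -27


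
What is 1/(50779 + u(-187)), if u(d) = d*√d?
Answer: 2987/152061532 + 11*I*√187/152061532 ≈ 1.9643e-5 + 9.8922e-7*I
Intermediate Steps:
u(d) = d^(3/2)
1/(50779 + u(-187)) = 1/(50779 + (-187)^(3/2)) = 1/(50779 - 187*I*√187)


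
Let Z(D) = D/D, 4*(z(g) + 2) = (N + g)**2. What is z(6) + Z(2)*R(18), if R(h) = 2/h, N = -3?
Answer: 13/36 ≈ 0.36111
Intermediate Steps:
z(g) = -2 + (-3 + g)**2/4
Z(D) = 1
z(6) + Z(2)*R(18) = (-2 + (-3 + 6)**2/4) + 1*(2/18) = (-2 + (1/4)*3**2) + 1*(2*(1/18)) = (-2 + (1/4)*9) + 1*(1/9) = (-2 + 9/4) + 1/9 = 1/4 + 1/9 = 13/36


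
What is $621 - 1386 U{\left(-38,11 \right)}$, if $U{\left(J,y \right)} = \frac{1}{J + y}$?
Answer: $\frac{2017}{3} \approx 672.33$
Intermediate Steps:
$621 - 1386 U{\left(-38,11 \right)} = 621 - \frac{1386}{-38 + 11} = 621 - \frac{1386}{-27} = 621 - - \frac{154}{3} = 621 + \frac{154}{3} = \frac{2017}{3}$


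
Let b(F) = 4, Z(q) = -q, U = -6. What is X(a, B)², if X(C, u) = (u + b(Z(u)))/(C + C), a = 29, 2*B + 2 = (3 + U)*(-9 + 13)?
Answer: 9/3364 ≈ 0.0026754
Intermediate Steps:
B = -7 (B = -1 + ((3 - 6)*(-9 + 13))/2 = -1 + (-3*4)/2 = -1 + (½)*(-12) = -1 - 6 = -7)
X(C, u) = (4 + u)/(2*C) (X(C, u) = (u + 4)/(C + C) = (4 + u)/((2*C)) = (4 + u)*(1/(2*C)) = (4 + u)/(2*C))
X(a, B)² = ((½)*(4 - 7)/29)² = ((½)*(1/29)*(-3))² = (-3/58)² = 9/3364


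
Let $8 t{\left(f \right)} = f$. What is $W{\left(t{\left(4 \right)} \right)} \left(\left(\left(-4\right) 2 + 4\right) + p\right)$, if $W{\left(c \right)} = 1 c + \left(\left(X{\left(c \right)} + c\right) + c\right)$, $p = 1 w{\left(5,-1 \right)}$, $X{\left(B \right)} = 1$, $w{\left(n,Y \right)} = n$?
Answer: $\frac{5}{2} \approx 2.5$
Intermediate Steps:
$t{\left(f \right)} = \frac{f}{8}$
$p = 5$ ($p = 1 \cdot 5 = 5$)
$W{\left(c \right)} = 1 + 3 c$ ($W{\left(c \right)} = 1 c + \left(\left(1 + c\right) + c\right) = c + \left(1 + 2 c\right) = 1 + 3 c$)
$W{\left(t{\left(4 \right)} \right)} \left(\left(\left(-4\right) 2 + 4\right) + p\right) = \left(1 + 3 \cdot \frac{1}{8} \cdot 4\right) \left(\left(\left(-4\right) 2 + 4\right) + 5\right) = \left(1 + 3 \cdot \frac{1}{2}\right) \left(\left(-8 + 4\right) + 5\right) = \left(1 + \frac{3}{2}\right) \left(-4 + 5\right) = \frac{5}{2} \cdot 1 = \frac{5}{2}$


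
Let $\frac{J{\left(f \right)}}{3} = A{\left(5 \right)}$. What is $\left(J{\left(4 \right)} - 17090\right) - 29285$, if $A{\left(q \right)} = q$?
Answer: $-46360$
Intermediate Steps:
$J{\left(f \right)} = 15$ ($J{\left(f \right)} = 3 \cdot 5 = 15$)
$\left(J{\left(4 \right)} - 17090\right) - 29285 = \left(15 - 17090\right) - 29285 = -17075 - 29285 = -46360$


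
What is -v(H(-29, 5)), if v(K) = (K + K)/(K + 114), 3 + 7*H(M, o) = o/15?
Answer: 8/1193 ≈ 0.0067058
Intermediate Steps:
H(M, o) = -3/7 + o/105 (H(M, o) = -3/7 + (o/15)/7 = -3/7 + o/105)
v(K) = 2*K/(114 + K) (v(K) = (2*K)/(114 + K) = 2*K/(114 + K))
-v(H(-29, 5)) = -2*(-3/7 + (1/105)*5)/(114 + (-3/7 + (1/105)*5)) = -2*(-3/7 + 1/21)/(114 + (-3/7 + 1/21)) = -2*(-8)/(21*(114 - 8/21)) = -2*(-8)/(21*2386/21) = -2*(-8)*21/(21*2386) = -1*(-8/1193) = 8/1193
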